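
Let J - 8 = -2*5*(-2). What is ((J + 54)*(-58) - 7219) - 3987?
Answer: -15962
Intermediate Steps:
J = 28 (J = 8 - 2*5*(-2) = 8 - 10*(-2) = 8 + 20 = 28)
((J + 54)*(-58) - 7219) - 3987 = ((28 + 54)*(-58) - 7219) - 3987 = (82*(-58) - 7219) - 3987 = (-4756 - 7219) - 3987 = -11975 - 3987 = -15962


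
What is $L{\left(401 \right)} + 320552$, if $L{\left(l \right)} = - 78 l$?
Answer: $289274$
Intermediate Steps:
$L{\left(401 \right)} + 320552 = \left(-78\right) 401 + 320552 = -31278 + 320552 = 289274$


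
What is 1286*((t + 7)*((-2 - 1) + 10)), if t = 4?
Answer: 99022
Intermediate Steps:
1286*((t + 7)*((-2 - 1) + 10)) = 1286*((4 + 7)*((-2 - 1) + 10)) = 1286*(11*(-3 + 10)) = 1286*(11*7) = 1286*77 = 99022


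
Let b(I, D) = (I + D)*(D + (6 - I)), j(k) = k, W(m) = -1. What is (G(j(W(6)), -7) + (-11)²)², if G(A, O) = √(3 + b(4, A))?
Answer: (121 + √6)² ≈ 15240.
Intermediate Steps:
b(I, D) = (D + I)*(6 + D - I)
G(A, O) = √(11 + A² + 6*A) (G(A, O) = √(3 + (A² - 1*4² + 6*A + 6*4)) = √(3 + (A² - 1*16 + 6*A + 24)) = √(3 + (A² - 16 + 6*A + 24)) = √(3 + (8 + A² + 6*A)) = √(11 + A² + 6*A))
(G(j(W(6)), -7) + (-11)²)² = (√(11 + (-1)² + 6*(-1)) + (-11)²)² = (√(11 + 1 - 6) + 121)² = (√6 + 121)² = (121 + √6)²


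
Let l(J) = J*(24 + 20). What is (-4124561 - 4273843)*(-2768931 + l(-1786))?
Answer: 23914581366060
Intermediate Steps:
l(J) = 44*J (l(J) = J*44 = 44*J)
(-4124561 - 4273843)*(-2768931 + l(-1786)) = (-4124561 - 4273843)*(-2768931 + 44*(-1786)) = -8398404*(-2768931 - 78584) = -8398404*(-2847515) = 23914581366060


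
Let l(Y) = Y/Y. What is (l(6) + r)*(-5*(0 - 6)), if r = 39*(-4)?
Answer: -4650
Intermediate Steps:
l(Y) = 1
r = -156
(l(6) + r)*(-5*(0 - 6)) = (1 - 156)*(-5*(0 - 6)) = -(-775)*(-6) = -155*30 = -4650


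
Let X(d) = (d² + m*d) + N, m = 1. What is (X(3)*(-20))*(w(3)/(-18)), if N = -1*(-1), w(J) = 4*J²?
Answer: 520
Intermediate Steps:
N = 1
X(d) = 1 + d + d² (X(d) = (d² + 1*d) + 1 = (d² + d) + 1 = (d + d²) + 1 = 1 + d + d²)
(X(3)*(-20))*(w(3)/(-18)) = ((1 + 3 + 3²)*(-20))*((4*3²)/(-18)) = ((1 + 3 + 9)*(-20))*((4*9)*(-1/18)) = (13*(-20))*(36*(-1/18)) = -260*(-2) = 520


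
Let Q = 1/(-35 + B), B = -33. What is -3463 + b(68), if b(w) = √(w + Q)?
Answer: -3463 + √78591/34 ≈ -3454.8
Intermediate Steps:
Q = -1/68 (Q = 1/(-35 - 33) = 1/(-68) = -1/68 ≈ -0.014706)
b(w) = √(-1/68 + w) (b(w) = √(w - 1/68) = √(-1/68 + w))
-3463 + b(68) = -3463 + √(-17 + 1156*68)/34 = -3463 + √(-17 + 78608)/34 = -3463 + √78591/34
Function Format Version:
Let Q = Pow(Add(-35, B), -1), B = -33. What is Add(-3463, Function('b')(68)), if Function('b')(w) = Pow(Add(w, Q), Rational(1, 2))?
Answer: Add(-3463, Mul(Rational(1, 34), Pow(78591, Rational(1, 2)))) ≈ -3454.8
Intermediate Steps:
Q = Rational(-1, 68) (Q = Pow(Add(-35, -33), -1) = Pow(-68, -1) = Rational(-1, 68) ≈ -0.014706)
Function('b')(w) = Pow(Add(Rational(-1, 68), w), Rational(1, 2)) (Function('b')(w) = Pow(Add(w, Rational(-1, 68)), Rational(1, 2)) = Pow(Add(Rational(-1, 68), w), Rational(1, 2)))
Add(-3463, Function('b')(68)) = Add(-3463, Mul(Rational(1, 34), Pow(Add(-17, Mul(1156, 68)), Rational(1, 2)))) = Add(-3463, Mul(Rational(1, 34), Pow(Add(-17, 78608), Rational(1, 2)))) = Add(-3463, Mul(Rational(1, 34), Pow(78591, Rational(1, 2))))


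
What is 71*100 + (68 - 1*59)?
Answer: 7109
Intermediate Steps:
71*100 + (68 - 1*59) = 7100 + (68 - 59) = 7100 + 9 = 7109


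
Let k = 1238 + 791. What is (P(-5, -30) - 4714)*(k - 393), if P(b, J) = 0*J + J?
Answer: -7761184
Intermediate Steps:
P(b, J) = J (P(b, J) = 0 + J = J)
k = 2029
(P(-5, -30) - 4714)*(k - 393) = (-30 - 4714)*(2029 - 393) = -4744*1636 = -7761184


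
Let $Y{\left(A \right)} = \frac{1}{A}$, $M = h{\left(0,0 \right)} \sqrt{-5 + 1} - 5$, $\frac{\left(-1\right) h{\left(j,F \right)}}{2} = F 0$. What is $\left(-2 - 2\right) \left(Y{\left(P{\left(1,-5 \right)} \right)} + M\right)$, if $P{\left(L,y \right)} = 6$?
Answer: $\frac{58}{3} \approx 19.333$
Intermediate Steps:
$h{\left(j,F \right)} = 0$ ($h{\left(j,F \right)} = - 2 F 0 = \left(-2\right) 0 = 0$)
$M = -5$ ($M = 0 \sqrt{-5 + 1} - 5 = 0 \sqrt{-4} - 5 = 0 \cdot 2 i - 5 = 0 - 5 = -5$)
$\left(-2 - 2\right) \left(Y{\left(P{\left(1,-5 \right)} \right)} + M\right) = \left(-2 - 2\right) \left(\frac{1}{6} - 5\right) = - 4 \left(\frac{1}{6} - 5\right) = \left(-4\right) \left(- \frac{29}{6}\right) = \frac{58}{3}$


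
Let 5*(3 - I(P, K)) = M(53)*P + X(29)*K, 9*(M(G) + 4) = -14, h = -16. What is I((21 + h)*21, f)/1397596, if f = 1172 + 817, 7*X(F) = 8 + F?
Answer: -104107/73373790 ≈ -0.0014189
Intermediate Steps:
X(F) = 8/7 + F/7 (X(F) = (8 + F)/7 = 8/7 + F/7)
f = 1989
M(G) = -50/9 (M(G) = -4 + (⅑)*(-14) = -4 - 14/9 = -50/9)
I(P, K) = 3 - 37*K/35 + 10*P/9 (I(P, K) = 3 - (-50*P/9 + (8/7 + (⅐)*29)*K)/5 = 3 - (-50*P/9 + (8/7 + 29/7)*K)/5 = 3 - (-50*P/9 + 37*K/7)/5 = 3 + (-37*K/35 + 10*P/9) = 3 - 37*K/35 + 10*P/9)
I((21 + h)*21, f)/1397596 = (3 - 37/35*1989 + 10*((21 - 16)*21)/9)/1397596 = (3 - 73593/35 + 10*(5*21)/9)*(1/1397596) = (3 - 73593/35 + (10/9)*105)*(1/1397596) = (3 - 73593/35 + 350/3)*(1/1397596) = -208214/105*1/1397596 = -104107/73373790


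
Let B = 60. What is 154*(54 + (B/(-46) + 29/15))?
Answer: 2902438/345 ≈ 8412.9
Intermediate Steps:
154*(54 + (B/(-46) + 29/15)) = 154*(54 + (60/(-46) + 29/15)) = 154*(54 + (60*(-1/46) + 29*(1/15))) = 154*(54 + (-30/23 + 29/15)) = 154*(54 + 217/345) = 154*(18847/345) = 2902438/345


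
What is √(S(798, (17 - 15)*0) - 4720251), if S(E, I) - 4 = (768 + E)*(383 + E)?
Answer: I*√2870801 ≈ 1694.3*I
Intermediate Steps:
S(E, I) = 4 + (383 + E)*(768 + E) (S(E, I) = 4 + (768 + E)*(383 + E) = 4 + (383 + E)*(768 + E))
√(S(798, (17 - 15)*0) - 4720251) = √((294148 + 798² + 1151*798) - 4720251) = √((294148 + 636804 + 918498) - 4720251) = √(1849450 - 4720251) = √(-2870801) = I*√2870801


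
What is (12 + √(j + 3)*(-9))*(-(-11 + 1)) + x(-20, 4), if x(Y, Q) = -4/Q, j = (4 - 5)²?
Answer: -61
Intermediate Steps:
j = 1 (j = (-1)² = 1)
(12 + √(j + 3)*(-9))*(-(-11 + 1)) + x(-20, 4) = (12 + √(1 + 3)*(-9))*(-(-11 + 1)) - 4/4 = (12 + √4*(-9))*(-1*(-10)) - 4*¼ = (12 + 2*(-9))*10 - 1 = (12 - 18)*10 - 1 = -6*10 - 1 = -60 - 1 = -61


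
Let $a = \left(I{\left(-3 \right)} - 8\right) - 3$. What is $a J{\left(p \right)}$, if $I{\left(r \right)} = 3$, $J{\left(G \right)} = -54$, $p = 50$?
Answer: $432$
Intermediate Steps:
$a = -8$ ($a = \left(3 - 8\right) - 3 = -5 - 3 = -8$)
$a J{\left(p \right)} = \left(-8\right) \left(-54\right) = 432$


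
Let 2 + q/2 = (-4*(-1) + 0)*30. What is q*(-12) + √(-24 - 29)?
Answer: -2832 + I*√53 ≈ -2832.0 + 7.2801*I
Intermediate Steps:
q = 236 (q = -4 + 2*((-4*(-1) + 0)*30) = -4 + 2*((4 + 0)*30) = -4 + 2*(4*30) = -4 + 2*120 = -4 + 240 = 236)
q*(-12) + √(-24 - 29) = 236*(-12) + √(-24 - 29) = -2832 + √(-53) = -2832 + I*√53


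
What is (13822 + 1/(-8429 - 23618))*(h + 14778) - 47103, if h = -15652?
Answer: -388650985083/32047 ≈ -1.2128e+7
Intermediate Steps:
(13822 + 1/(-8429 - 23618))*(h + 14778) - 47103 = (13822 + 1/(-8429 - 23618))*(-15652 + 14778) - 47103 = (13822 + 1/(-32047))*(-874) - 47103 = (13822 - 1/32047)*(-874) - 47103 = (442953633/32047)*(-874) - 47103 = -387141475242/32047 - 47103 = -388650985083/32047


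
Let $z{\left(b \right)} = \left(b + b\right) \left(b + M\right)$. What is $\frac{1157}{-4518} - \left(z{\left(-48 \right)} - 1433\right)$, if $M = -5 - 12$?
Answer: $- \frac{21719183}{4518} \approx -4807.3$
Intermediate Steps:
$M = -17$ ($M = -5 - 12 = -17$)
$z{\left(b \right)} = 2 b \left(-17 + b\right)$ ($z{\left(b \right)} = \left(b + b\right) \left(b - 17\right) = 2 b \left(-17 + b\right)$)
$\frac{1157}{-4518} - \left(z{\left(-48 \right)} - 1433\right) = \frac{1157}{-4518} - \left(2 \left(-48\right) \left(-17 - 48\right) - 1433\right) = 1157 \left(- \frac{1}{4518}\right) - \left(2 \left(-48\right) \left(-65\right) - 1433\right) = - \frac{1157}{4518} - \left(6240 - 1433\right) = - \frac{1157}{4518} - 4807 = - \frac{21719183}{4518}$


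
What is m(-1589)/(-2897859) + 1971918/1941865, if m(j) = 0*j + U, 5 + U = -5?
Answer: 5714359742212/5627250967035 ≈ 1.0155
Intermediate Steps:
U = -10 (U = -5 - 5 = -10)
m(j) = -10 (m(j) = 0*j - 10 = 0 - 10 = -10)
m(-1589)/(-2897859) + 1971918/1941865 = -10/(-2897859) + 1971918/1941865 = -10*(-1/2897859) + 1971918*(1/1941865) = 10/2897859 + 1971918/1941865 = 5714359742212/5627250967035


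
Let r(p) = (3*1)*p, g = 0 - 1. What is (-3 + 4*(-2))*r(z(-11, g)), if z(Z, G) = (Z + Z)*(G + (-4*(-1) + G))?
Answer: 1452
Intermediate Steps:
g = -1
z(Z, G) = 2*Z*(4 + 2*G) (z(Z, G) = (2*Z)*(G + (4 + G)) = (2*Z)*(4 + 2*G) = 2*Z*(4 + 2*G))
r(p) = 3*p
(-3 + 4*(-2))*r(z(-11, g)) = (-3 + 4*(-2))*(3*(4*(-11)*(2 - 1))) = (-3 - 8)*(3*(4*(-11)*1)) = -33*(-44) = -11*(-132) = 1452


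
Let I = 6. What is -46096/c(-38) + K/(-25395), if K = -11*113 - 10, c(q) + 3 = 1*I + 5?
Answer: -146324737/25395 ≈ -5762.0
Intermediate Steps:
c(q) = 8 (c(q) = -3 + (1*6 + 5) = -3 + (6 + 5) = -3 + 11 = 8)
K = -1253 (K = -1243 - 10 = -1253)
-46096/c(-38) + K/(-25395) = -46096/8 - 1253/(-25395) = -46096*⅛ - 1253*(-1/25395) = -5762 + 1253/25395 = -146324737/25395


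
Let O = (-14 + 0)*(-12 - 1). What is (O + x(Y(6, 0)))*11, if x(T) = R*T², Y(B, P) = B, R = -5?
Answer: 22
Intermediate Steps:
x(T) = -5*T²
O = 182 (O = -14*(-13) = 182)
(O + x(Y(6, 0)))*11 = (182 - 5*6²)*11 = (182 - 5*36)*11 = (182 - 180)*11 = 2*11 = 22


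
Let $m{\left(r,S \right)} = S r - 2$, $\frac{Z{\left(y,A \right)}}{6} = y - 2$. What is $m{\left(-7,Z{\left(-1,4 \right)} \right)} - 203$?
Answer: $-79$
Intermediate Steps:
$Z{\left(y,A \right)} = -12 + 6 y$ ($Z{\left(y,A \right)} = 6 \left(y - 2\right) = 6 \left(-2 + y\right) = -12 + 6 y$)
$m{\left(r,S \right)} = -2 + S r$
$m{\left(-7,Z{\left(-1,4 \right)} \right)} - 203 = \left(-2 + \left(-12 + 6 \left(-1\right)\right) \left(-7\right)\right) - 203 = \left(-2 + \left(-12 - 6\right) \left(-7\right)\right) - 203 = \left(-2 - -126\right) - 203 = \left(-2 + 126\right) - 203 = 124 - 203 = -79$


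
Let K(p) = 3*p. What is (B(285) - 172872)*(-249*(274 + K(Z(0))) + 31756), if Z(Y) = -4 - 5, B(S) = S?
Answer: 5133945489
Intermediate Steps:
Z(Y) = -9
(B(285) - 172872)*(-249*(274 + K(Z(0))) + 31756) = (285 - 172872)*(-249*(274 + 3*(-9)) + 31756) = -172587*(-249*(274 - 27) + 31756) = -172587*(-249*247 + 31756) = -172587*(-61503 + 31756) = -172587*(-29747) = 5133945489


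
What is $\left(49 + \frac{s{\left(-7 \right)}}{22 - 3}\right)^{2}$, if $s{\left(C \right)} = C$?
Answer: $\frac{853776}{361} \approx 2365.0$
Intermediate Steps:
$\left(49 + \frac{s{\left(-7 \right)}}{22 - 3}\right)^{2} = \left(49 - \frac{7}{22 - 3}\right)^{2} = \left(49 - \frac{7}{19}\right)^{2} = \left(\frac{924}{19}\right)^{2} = \frac{853776}{361}$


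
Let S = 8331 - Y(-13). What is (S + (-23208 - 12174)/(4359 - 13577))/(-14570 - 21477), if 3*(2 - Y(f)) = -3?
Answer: -38401443/166140623 ≈ -0.23114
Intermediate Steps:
Y(f) = 3 (Y(f) = 2 - ⅓*(-3) = 2 + 1 = 3)
S = 8328 (S = 8331 - 1*3 = 8331 - 3 = 8328)
(S + (-23208 - 12174)/(4359 - 13577))/(-14570 - 21477) = (8328 + (-23208 - 12174)/(4359 - 13577))/(-14570 - 21477) = (8328 - 35382/(-9218))/(-36047) = (8328 - 35382*(-1/9218))*(-1/36047) = (8328 + 17691/4609)*(-1/36047) = (38401443/4609)*(-1/36047) = -38401443/166140623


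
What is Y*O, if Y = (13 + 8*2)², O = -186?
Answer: -156426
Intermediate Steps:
Y = 841 (Y = (13 + 16)² = 29² = 841)
Y*O = 841*(-186) = -156426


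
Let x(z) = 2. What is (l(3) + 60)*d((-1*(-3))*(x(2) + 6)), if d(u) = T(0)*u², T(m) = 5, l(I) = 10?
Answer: 201600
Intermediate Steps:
d(u) = 5*u²
(l(3) + 60)*d((-1*(-3))*(x(2) + 6)) = (10 + 60)*(5*((-1*(-3))*(2 + 6))²) = 70*(5*(3*8)²) = 70*(5*24²) = 70*(5*576) = 70*2880 = 201600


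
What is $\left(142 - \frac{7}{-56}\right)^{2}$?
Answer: $\frac{1292769}{64} \approx 20200.0$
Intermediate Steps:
$\left(142 - \frac{7}{-56}\right)^{2} = \left(142 - - \frac{1}{8}\right)^{2} = \left(142 + \frac{1}{8}\right)^{2} = \left(\frac{1137}{8}\right)^{2} = \frac{1292769}{64}$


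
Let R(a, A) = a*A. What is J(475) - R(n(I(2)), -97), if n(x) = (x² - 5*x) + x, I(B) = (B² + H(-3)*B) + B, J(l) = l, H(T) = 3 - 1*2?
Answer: 3579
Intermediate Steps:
H(T) = 1 (H(T) = 3 - 2 = 1)
I(B) = B² + 2*B (I(B) = (B² + 1*B) + B = (B² + B) + B = (B + B²) + B = B² + 2*B)
n(x) = x² - 4*x
R(a, A) = A*a
J(475) - R(n(I(2)), -97) = 475 - (-97)*(2*(2 + 2))*(-4 + 2*(2 + 2)) = 475 - (-97)*(2*4)*(-4 + 2*4) = 475 - (-97)*8*(-4 + 8) = 475 - (-97)*8*4 = 475 - (-97)*32 = 475 - 1*(-3104) = 475 + 3104 = 3579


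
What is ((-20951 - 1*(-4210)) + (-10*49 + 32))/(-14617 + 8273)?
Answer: 1323/488 ≈ 2.7111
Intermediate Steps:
((-20951 - 1*(-4210)) + (-10*49 + 32))/(-14617 + 8273) = ((-20951 + 4210) + (-490 + 32))/(-6344) = (-16741 - 458)*(-1/6344) = -17199*(-1/6344) = 1323/488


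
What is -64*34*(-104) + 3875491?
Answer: 4101795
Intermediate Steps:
-64*34*(-104) + 3875491 = -2176*(-104) + 3875491 = 226304 + 3875491 = 4101795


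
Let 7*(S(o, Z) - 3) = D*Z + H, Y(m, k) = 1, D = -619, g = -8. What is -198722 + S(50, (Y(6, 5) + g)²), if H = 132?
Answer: -1421232/7 ≈ -2.0303e+5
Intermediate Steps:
S(o, Z) = 153/7 - 619*Z/7 (S(o, Z) = 3 + (-619*Z + 132)/7 = 3 + (132 - 619*Z)/7 = 3 + (132/7 - 619*Z/7) = 153/7 - 619*Z/7)
-198722 + S(50, (Y(6, 5) + g)²) = -198722 + (153/7 - 619*(1 - 8)²/7) = -198722 + (153/7 - 619/7*(-7)²) = -198722 + (153/7 - 619/7*49) = -198722 + (153/7 - 4333) = -198722 - 30178/7 = -1421232/7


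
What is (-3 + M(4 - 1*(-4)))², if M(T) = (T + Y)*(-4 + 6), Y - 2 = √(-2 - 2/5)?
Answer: 1397/5 + 136*I*√15/5 ≈ 279.4 + 105.35*I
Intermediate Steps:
Y = 2 + 2*I*√15/5 (Y = 2 + √(-2 - 2/5) = 2 + √(-2 - 2*⅕) = 2 + √(-2 - ⅖) = 2 + √(-12/5) = 2 + 2*I*√15/5 ≈ 2.0 + 1.5492*I)
M(T) = 4 + 2*T + 4*I*√15/5 (M(T) = (T + (2 + 2*I*√15/5))*(-4 + 6) = (2 + T + 2*I*√15/5)*2 = 4 + 2*T + 4*I*√15/5)
(-3 + M(4 - 1*(-4)))² = (-3 + (4 + 2*(4 - 1*(-4)) + 4*I*√15/5))² = (-3 + (4 + 2*(4 + 4) + 4*I*√15/5))² = (-3 + (4 + 2*8 + 4*I*√15/5))² = (-3 + (4 + 16 + 4*I*√15/5))² = (-3 + (20 + 4*I*√15/5))² = (17 + 4*I*√15/5)²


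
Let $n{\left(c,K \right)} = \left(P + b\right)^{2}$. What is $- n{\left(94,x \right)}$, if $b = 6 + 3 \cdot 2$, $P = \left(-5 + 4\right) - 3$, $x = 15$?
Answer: $-64$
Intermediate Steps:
$P = -4$ ($P = -1 - 3 = -4$)
$b = 12$ ($b = 6 + 6 = 12$)
$n{\left(c,K \right)} = 64$ ($n{\left(c,K \right)} = \left(-4 + 12\right)^{2} = 8^{2} = 64$)
$- n{\left(94,x \right)} = \left(-1\right) 64 = -64$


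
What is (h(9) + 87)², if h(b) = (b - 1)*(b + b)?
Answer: 53361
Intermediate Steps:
h(b) = 2*b*(-1 + b) (h(b) = (-1 + b)*(2*b) = 2*b*(-1 + b))
(h(9) + 87)² = (2*9*(-1 + 9) + 87)² = (2*9*8 + 87)² = (144 + 87)² = 231² = 53361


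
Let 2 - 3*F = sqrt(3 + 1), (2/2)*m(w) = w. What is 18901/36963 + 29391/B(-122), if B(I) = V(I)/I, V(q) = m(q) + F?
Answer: 1086398434/36963 ≈ 29392.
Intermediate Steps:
m(w) = w
F = 0 (F = 2/3 - sqrt(3 + 1)/3 = 2/3 - sqrt(4)/3 = 2/3 - 1/3*2 = 2/3 - 2/3 = 0)
V(q) = q (V(q) = q + 0 = q)
B(I) = 1 (B(I) = I/I = 1)
18901/36963 + 29391/B(-122) = 18901/36963 + 29391/1 = 18901*(1/36963) + 29391*1 = 18901/36963 + 29391 = 1086398434/36963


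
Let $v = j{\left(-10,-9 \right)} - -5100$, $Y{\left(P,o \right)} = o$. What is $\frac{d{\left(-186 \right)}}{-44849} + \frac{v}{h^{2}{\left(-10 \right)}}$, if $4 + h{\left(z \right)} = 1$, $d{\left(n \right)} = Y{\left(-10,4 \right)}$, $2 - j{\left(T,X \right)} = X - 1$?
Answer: $\frac{25474228}{44849} \approx 568.0$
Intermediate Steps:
$j{\left(T,X \right)} = 3 - X$ ($j{\left(T,X \right)} = 2 - \left(X - 1\right) = 2 - \left(-1 + X\right) = 3 - X$)
$d{\left(n \right)} = 4$
$v = 5112$ ($v = \left(3 - -9\right) - -5100 = \left(3 + 9\right) + 5100 = 12 + 5100 = 5112$)
$h{\left(z \right)} = -3$ ($h{\left(z \right)} = -4 + 1 = -3$)
$\frac{d{\left(-186 \right)}}{-44849} + \frac{v}{h^{2}{\left(-10 \right)}} = \frac{4}{-44849} + \frac{5112}{\left(-3\right)^{2}} = 4 \left(- \frac{1}{44849}\right) + \frac{5112}{9} = - \frac{4}{44849} + 5112 \cdot \frac{1}{9} = - \frac{4}{44849} + 568 = \frac{25474228}{44849}$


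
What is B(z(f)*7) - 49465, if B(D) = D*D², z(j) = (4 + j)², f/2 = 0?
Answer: 1355463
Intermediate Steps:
f = 0 (f = 2*0 = 0)
B(D) = D³
B(z(f)*7) - 49465 = ((4 + 0)²*7)³ - 49465 = (4²*7)³ - 49465 = (16*7)³ - 49465 = 112³ - 49465 = 1404928 - 49465 = 1355463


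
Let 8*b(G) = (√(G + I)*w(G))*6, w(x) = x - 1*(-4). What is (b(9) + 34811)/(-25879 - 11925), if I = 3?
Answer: -34811/37804 - 3*√3/5816 ≈ -0.92172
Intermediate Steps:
w(x) = 4 + x (w(x) = x + 4 = 4 + x)
b(G) = 3*√(3 + G)*(4 + G)/4 (b(G) = ((√(G + 3)*(4 + G))*6)/8 = ((√(3 + G)*(4 + G))*6)/8 = (6*√(3 + G)*(4 + G))/8 = 3*√(3 + G)*(4 + G)/4)
(b(9) + 34811)/(-25879 - 11925) = (3*√(3 + 9)*(4 + 9)/4 + 34811)/(-25879 - 11925) = ((¾)*√12*13 + 34811)/(-37804) = ((¾)*(2*√3)*13 + 34811)*(-1/37804) = (39*√3/2 + 34811)*(-1/37804) = (34811 + 39*√3/2)*(-1/37804) = -34811/37804 - 3*√3/5816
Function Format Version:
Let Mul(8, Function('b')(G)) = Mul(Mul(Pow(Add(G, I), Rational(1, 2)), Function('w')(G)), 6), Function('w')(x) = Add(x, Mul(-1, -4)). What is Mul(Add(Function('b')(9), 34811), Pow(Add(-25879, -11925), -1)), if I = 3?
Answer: Add(Rational(-34811, 37804), Mul(Rational(-3, 5816), Pow(3, Rational(1, 2)))) ≈ -0.92172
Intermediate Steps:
Function('w')(x) = Add(4, x) (Function('w')(x) = Add(x, 4) = Add(4, x))
Function('b')(G) = Mul(Rational(3, 4), Pow(Add(3, G), Rational(1, 2)), Add(4, G)) (Function('b')(G) = Mul(Rational(1, 8), Mul(Mul(Pow(Add(G, 3), Rational(1, 2)), Add(4, G)), 6)) = Mul(Rational(1, 8), Mul(Mul(Pow(Add(3, G), Rational(1, 2)), Add(4, G)), 6)) = Mul(Rational(1, 8), Mul(6, Pow(Add(3, G), Rational(1, 2)), Add(4, G))) = Mul(Rational(3, 4), Pow(Add(3, G), Rational(1, 2)), Add(4, G)))
Mul(Add(Function('b')(9), 34811), Pow(Add(-25879, -11925), -1)) = Mul(Add(Mul(Rational(3, 4), Pow(Add(3, 9), Rational(1, 2)), Add(4, 9)), 34811), Pow(Add(-25879, -11925), -1)) = Mul(Add(Mul(Rational(3, 4), Pow(12, Rational(1, 2)), 13), 34811), Pow(-37804, -1)) = Mul(Add(Mul(Rational(3, 4), Mul(2, Pow(3, Rational(1, 2))), 13), 34811), Rational(-1, 37804)) = Mul(Add(Mul(Rational(39, 2), Pow(3, Rational(1, 2))), 34811), Rational(-1, 37804)) = Mul(Add(34811, Mul(Rational(39, 2), Pow(3, Rational(1, 2)))), Rational(-1, 37804)) = Add(Rational(-34811, 37804), Mul(Rational(-3, 5816), Pow(3, Rational(1, 2))))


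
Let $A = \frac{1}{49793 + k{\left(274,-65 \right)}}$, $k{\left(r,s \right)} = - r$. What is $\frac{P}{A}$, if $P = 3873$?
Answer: $191787087$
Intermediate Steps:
$A = \frac{1}{49519}$ ($A = \frac{1}{49793 - 274} = \frac{1}{49519} \approx 2.0194 \cdot 10^{-5}$)
$\frac{P}{A} = 3873 \frac{1}{\frac{1}{49519}} = 3873 \cdot 49519 = 191787087$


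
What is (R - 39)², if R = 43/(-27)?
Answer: 1201216/729 ≈ 1647.8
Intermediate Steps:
R = -43/27 (R = 43*(-1/27) = -43/27 ≈ -1.5926)
(R - 39)² = (-43/27 - 39)² = (-1096/27)² = 1201216/729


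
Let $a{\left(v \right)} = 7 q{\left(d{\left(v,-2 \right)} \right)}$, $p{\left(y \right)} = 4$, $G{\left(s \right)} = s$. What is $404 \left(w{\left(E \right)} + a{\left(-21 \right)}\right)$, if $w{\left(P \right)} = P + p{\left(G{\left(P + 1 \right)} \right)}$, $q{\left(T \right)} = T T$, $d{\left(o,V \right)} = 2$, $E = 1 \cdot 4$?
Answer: $14544$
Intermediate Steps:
$E = 4$
$q{\left(T \right)} = T^{2}$
$a{\left(v \right)} = 28$ ($a{\left(v \right)} = 7 \cdot 2^{2} = 7 \cdot 4 = 28$)
$w{\left(P \right)} = 4 + P$ ($w{\left(P \right)} = P + 4 = 4 + P$)
$404 \left(w{\left(E \right)} + a{\left(-21 \right)}\right) = 404 \left(\left(4 + 4\right) + 28\right) = 404 \left(8 + 28\right) = 404 \cdot 36 = 14544$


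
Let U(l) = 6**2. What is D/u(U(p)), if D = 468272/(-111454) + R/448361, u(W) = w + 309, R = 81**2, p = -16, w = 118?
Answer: -14944546607/1524134620267 ≈ -0.0098053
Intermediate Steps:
R = 6561
U(l) = 36
u(W) = 427 (u(W) = 118 + 309 = 427)
D = -14944546607/3569401921 (D = 468272/(-111454) + 6561/448361 = 468272*(-1/111454) + 6561*(1/448361) = -33448/7961 + 6561/448361 = -14944546607/3569401921 ≈ -4.1869)
D/u(U(p)) = -14944546607/3569401921/427 = -14944546607/3569401921*1/427 = -14944546607/1524134620267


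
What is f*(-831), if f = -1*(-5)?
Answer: -4155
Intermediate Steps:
f = 5
f*(-831) = 5*(-831) = -4155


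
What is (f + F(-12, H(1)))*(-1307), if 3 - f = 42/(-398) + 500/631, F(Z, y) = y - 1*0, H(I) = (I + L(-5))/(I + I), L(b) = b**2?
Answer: -2513171485/125569 ≈ -20014.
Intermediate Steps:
H(I) = (25 + I)/(2*I) (H(I) = (I + (-5)**2)/(I + I) = (I + 25)/((2*I)) = (25 + I)*(1/(2*I)) = (25 + I)/(2*I))
F(Z, y) = y (F(Z, y) = y + 0 = y)
f = 290458/125569 (f = 3 - (42/(-398) + 500/631) = 3 - (42*(-1/398) + 500*(1/631)) = 3 - (-21/199 + 500/631) = 3 - 1*86249/125569 = 3 - 86249/125569 = 290458/125569 ≈ 2.3131)
(f + F(-12, H(1)))*(-1307) = (290458/125569 + (1/2)*(25 + 1)/1)*(-1307) = (290458/125569 + (1/2)*1*26)*(-1307) = (290458/125569 + 13)*(-1307) = (1922855/125569)*(-1307) = -2513171485/125569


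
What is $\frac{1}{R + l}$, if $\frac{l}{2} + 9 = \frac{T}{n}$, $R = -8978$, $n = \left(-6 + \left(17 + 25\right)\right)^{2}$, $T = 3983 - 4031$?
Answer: $- \frac{27}{242894} \approx -0.00011116$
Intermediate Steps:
$T = -48$
$n = 1296$ ($n = \left(-6 + 42\right)^{2} = 36^{2} = 1296$)
$l = - \frac{488}{27}$ ($l = -18 + 2 \left(- \frac{48}{1296}\right) = -18 + 2 \left(\left(-48\right) \frac{1}{1296}\right) = -18 + 2 \left(- \frac{1}{27}\right) = -18 - \frac{2}{27} = - \frac{488}{27} \approx -18.074$)
$\frac{1}{R + l} = \frac{1}{-8978 - \frac{488}{27}} = \frac{1}{- \frac{242894}{27}} = - \frac{27}{242894}$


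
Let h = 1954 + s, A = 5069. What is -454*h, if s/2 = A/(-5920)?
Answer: -35453541/40 ≈ -8.8634e+5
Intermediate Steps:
s = -137/80 (s = 2*(5069/(-5920)) = 2*(5069*(-1/5920)) = 2*(-137/160) = -137/80 ≈ -1.7125)
h = 156183/80 (h = 1954 - 137/80 = 156183/80 ≈ 1952.3)
-454*h = -454*156183/80 = -35453541/40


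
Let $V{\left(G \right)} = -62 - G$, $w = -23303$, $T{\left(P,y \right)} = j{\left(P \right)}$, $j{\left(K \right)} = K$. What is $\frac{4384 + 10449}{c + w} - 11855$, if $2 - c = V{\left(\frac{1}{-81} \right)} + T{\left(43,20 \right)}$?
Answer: $- \frac{22357870238}{1885843} \approx -11856.0$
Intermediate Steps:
$T{\left(P,y \right)} = P$
$c = \frac{1700}{81}$ ($c = 2 - \left(\left(-62 - \frac{1}{-81}\right) + 43\right) = 2 - \left(\left(-62 - - \frac{1}{81}\right) + 43\right) = 2 - \left(\left(-62 + \frac{1}{81}\right) + 43\right) = 2 - \left(- \frac{5021}{81} + 43\right) = 2 - - \frac{1538}{81} = 2 + \frac{1538}{81} = \frac{1700}{81} \approx 20.988$)
$\frac{4384 + 10449}{c + w} - 11855 = \frac{4384 + 10449}{\frac{1700}{81} - 23303} - 11855 = \frac{14833}{- \frac{1885843}{81}} - 11855 = 14833 \left(- \frac{81}{1885843}\right) - 11855 = - \frac{1201473}{1885843} - 11855 = - \frac{22357870238}{1885843}$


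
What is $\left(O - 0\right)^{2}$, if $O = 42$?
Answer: $1764$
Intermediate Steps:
$\left(O - 0\right)^{2} = \left(42 - 0\right)^{2} = \left(42 + 0\right)^{2} = 42^{2} = 1764$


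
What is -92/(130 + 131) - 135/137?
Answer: -47839/35757 ≈ -1.3379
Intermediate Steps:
-92/(130 + 131) - 135/137 = -92/261 - 135*1/137 = -92*1/261 - 135/137 = -92/261 - 135/137 = -47839/35757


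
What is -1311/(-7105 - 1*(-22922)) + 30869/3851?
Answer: 483206312/60911267 ≈ 7.9330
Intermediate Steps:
-1311/(-7105 - 1*(-22922)) + 30869/3851 = -1311/(-7105 + 22922) + 30869*(1/3851) = -1311/15817 + 30869/3851 = 483206312/60911267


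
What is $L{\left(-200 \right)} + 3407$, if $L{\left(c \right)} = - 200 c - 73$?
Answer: $43334$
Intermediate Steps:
$L{\left(c \right)} = -73 - 200 c$
$L{\left(-200 \right)} + 3407 = \left(-73 - -40000\right) + 3407 = \left(-73 + 40000\right) + 3407 = 39927 + 3407 = 43334$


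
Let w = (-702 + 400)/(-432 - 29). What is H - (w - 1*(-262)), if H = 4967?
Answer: 2168703/461 ≈ 4704.3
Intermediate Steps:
w = 302/461 (w = -302/(-461) = -302*(-1/461) = 302/461 ≈ 0.65510)
H - (w - 1*(-262)) = 4967 - (302/461 - 1*(-262)) = 4967 - (302/461 + 262) = 4967 - 1*121084/461 = 4967 - 121084/461 = 2168703/461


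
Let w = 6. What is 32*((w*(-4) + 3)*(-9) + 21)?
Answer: 6720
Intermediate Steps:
32*((w*(-4) + 3)*(-9) + 21) = 32*((6*(-4) + 3)*(-9) + 21) = 32*((-24 + 3)*(-9) + 21) = 32*(-21*(-9) + 21) = 32*(189 + 21) = 32*210 = 6720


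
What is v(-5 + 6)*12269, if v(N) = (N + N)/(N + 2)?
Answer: 24538/3 ≈ 8179.3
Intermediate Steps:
v(N) = 2*N/(2 + N) (v(N) = (2*N)/(2 + N) = 2*N/(2 + N))
v(-5 + 6)*12269 = (2*(-5 + 6)/(2 + (-5 + 6)))*12269 = (2*1/(2 + 1))*12269 = (2*1/3)*12269 = (2*1*(⅓))*12269 = (⅔)*12269 = 24538/3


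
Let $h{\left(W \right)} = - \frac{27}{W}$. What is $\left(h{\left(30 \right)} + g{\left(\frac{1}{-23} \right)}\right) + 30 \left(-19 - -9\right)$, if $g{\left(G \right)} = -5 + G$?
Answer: $- \frac{70367}{230} \approx -305.94$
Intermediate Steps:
$\left(h{\left(30 \right)} + g{\left(\frac{1}{-23} \right)}\right) + 30 \left(-19 - -9\right) = \left(- \frac{27}{30} - \left(5 - \frac{1}{-23}\right)\right) + 30 \left(-19 - -9\right) = \left(\left(-27\right) \frac{1}{30} - \frac{116}{23}\right) + 30 \left(-19 + 9\right) = \left(- \frac{9}{10} - \frac{116}{23}\right) + 30 \left(-10\right) = - \frac{1367}{230} - 300 = - \frac{70367}{230}$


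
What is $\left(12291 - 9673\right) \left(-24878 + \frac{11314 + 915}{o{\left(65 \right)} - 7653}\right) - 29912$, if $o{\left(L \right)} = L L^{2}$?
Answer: $- \frac{8698000631015}{133486} \approx -6.516 \cdot 10^{7}$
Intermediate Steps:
$o{\left(L \right)} = L^{3}$
$\left(12291 - 9673\right) \left(-24878 + \frac{11314 + 915}{o{\left(65 \right)} - 7653}\right) - 29912 = \left(12291 - 9673\right) \left(-24878 + \frac{11314 + 915}{65^{3} - 7653}\right) - 29912 = 2618 \left(-24878 + \frac{12229}{274625 - 7653}\right) - 29912 = 2618 \left(-24878 + \frac{12229}{266972}\right) - 29912 = 2618 \left(- \frac{6641717187}{266972}\right) - 29912 = - \frac{8694007797783}{133486} - 29912 = - \frac{8698000631015}{133486}$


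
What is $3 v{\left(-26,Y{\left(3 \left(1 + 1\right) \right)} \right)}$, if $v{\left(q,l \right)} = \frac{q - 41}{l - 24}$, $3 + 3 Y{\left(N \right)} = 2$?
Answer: $\frac{603}{73} \approx 8.2603$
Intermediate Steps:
$Y{\left(N \right)} = - \frac{1}{3}$ ($Y{\left(N \right)} = -1 + \frac{1}{3} \cdot 2 = -1 + \frac{2}{3} = - \frac{1}{3}$)
$v{\left(q,l \right)} = \frac{-41 + q}{-24 + l}$
$3 v{\left(-26,Y{\left(3 \left(1 + 1\right) \right)} \right)} = 3 \frac{-41 - 26}{-24 - \frac{1}{3}} = 3 \frac{1}{- \frac{73}{3}} \left(-67\right) = 3 \left(\left(- \frac{3}{73}\right) \left(-67\right)\right) = 3 \cdot \frac{201}{73} = \frac{603}{73}$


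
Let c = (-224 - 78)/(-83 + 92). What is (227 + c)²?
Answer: 3031081/81 ≈ 37421.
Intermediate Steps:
c = -302/9 ≈ -33.556
(227 + c)² = (227 - 302/9)² = (1741/9)² = 3031081/81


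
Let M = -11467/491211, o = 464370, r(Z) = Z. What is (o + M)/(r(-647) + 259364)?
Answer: 228103640603/127084636287 ≈ 1.7949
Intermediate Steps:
M = -11467/491211 (M = -11467*1/491211 = -11467/491211 ≈ -0.023344)
(o + M)/(r(-647) + 259364) = (464370 - 11467/491211)/(-647 + 259364) = (228103640603/491211)/258717 = (228103640603/491211)*(1/258717) = 228103640603/127084636287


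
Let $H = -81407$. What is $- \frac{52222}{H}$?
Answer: $\frac{52222}{81407} \approx 0.64149$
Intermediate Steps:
$- \frac{52222}{H} = - \frac{52222}{-81407} = \left(-52222\right) \left(- \frac{1}{81407}\right) = \frac{52222}{81407}$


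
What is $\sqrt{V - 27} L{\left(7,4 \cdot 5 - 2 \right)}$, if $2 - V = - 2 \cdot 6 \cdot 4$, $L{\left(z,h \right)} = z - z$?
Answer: $0$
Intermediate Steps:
$L{\left(z,h \right)} = 0$
$V = 50$ ($V = 2 - - 2 \cdot 6 \cdot 4 = 2 - \left(-2\right) 24 = 2 - -48 = 2 + 48 = 50$)
$\sqrt{V - 27} L{\left(7,4 \cdot 5 - 2 \right)} = \sqrt{50 - 27} \cdot 0 = \sqrt{23} \cdot 0 = 0$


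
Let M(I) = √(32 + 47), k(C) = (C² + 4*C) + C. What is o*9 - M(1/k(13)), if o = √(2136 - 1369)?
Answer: -√79 + 9*√767 ≈ 240.36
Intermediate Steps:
o = √767 ≈ 27.695
k(C) = C² + 5*C
M(I) = √79
o*9 - M(1/k(13)) = √767*9 - √79 = 9*√767 - √79 = -√79 + 9*√767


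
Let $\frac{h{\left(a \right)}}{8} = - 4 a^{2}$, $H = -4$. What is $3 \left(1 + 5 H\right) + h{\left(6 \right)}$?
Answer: $-1209$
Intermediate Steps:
$h{\left(a \right)} = - 32 a^{2}$ ($h{\left(a \right)} = 8 \left(- 4 a^{2}\right) = - 32 a^{2}$)
$3 \left(1 + 5 H\right) + h{\left(6 \right)} = 3 \left(1 + 5 \left(-4\right)\right) - 32 \cdot 6^{2} = 3 \left(1 - 20\right) - 1152 = 3 \left(-19\right) - 1152 = -57 - 1152 = -1209$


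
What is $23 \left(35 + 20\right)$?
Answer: $1265$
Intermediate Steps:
$23 \left(35 + 20\right) = 23 \cdot 55 = 1265$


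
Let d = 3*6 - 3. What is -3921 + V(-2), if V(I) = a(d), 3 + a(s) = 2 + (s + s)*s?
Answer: -3472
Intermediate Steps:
d = 15 (d = 18 - 3 = 15)
a(s) = -1 + 2*s**2 (a(s) = -3 + (2 + (s + s)*s) = -3 + (2 + (2*s)*s) = -3 + (2 + 2*s**2) = -1 + 2*s**2)
V(I) = 449 (V(I) = -1 + 2*15**2 = -1 + 2*225 = -1 + 450 = 449)
-3921 + V(-2) = -3921 + 449 = -3472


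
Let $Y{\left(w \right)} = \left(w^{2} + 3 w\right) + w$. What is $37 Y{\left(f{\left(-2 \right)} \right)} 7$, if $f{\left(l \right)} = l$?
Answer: $-1036$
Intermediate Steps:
$Y{\left(w \right)} = w^{2} + 4 w$
$37 Y{\left(f{\left(-2 \right)} \right)} 7 = 37 \left(- 2 \left(4 - 2\right)\right) 7 = 37 \left(\left(-2\right) 2\right) 7 = 37 \left(-4\right) 7 = \left(-148\right) 7 = -1036$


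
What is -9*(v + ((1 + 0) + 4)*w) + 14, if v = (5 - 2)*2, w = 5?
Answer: -265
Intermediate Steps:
v = 6 (v = 3*2 = 6)
-9*(v + ((1 + 0) + 4)*w) + 14 = -9*(6 + ((1 + 0) + 4)*5) + 14 = -9*(6 + (1 + 4)*5) + 14 = -9*(6 + 5*5) + 14 = -9*(6 + 25) + 14 = -9*31 + 14 = -279 + 14 = -265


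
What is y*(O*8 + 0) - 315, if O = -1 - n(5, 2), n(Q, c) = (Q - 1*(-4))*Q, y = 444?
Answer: -163707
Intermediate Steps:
n(Q, c) = Q*(4 + Q) (n(Q, c) = (Q + 4)*Q = (4 + Q)*Q = Q*(4 + Q))
O = -46 (O = -1 - 5*(4 + 5) = -1 - 5*9 = -1 - 1*45 = -1 - 45 = -46)
y*(O*8 + 0) - 315 = 444*(-46*8 + 0) - 315 = 444*(-368 + 0) - 315 = 444*(-368) - 315 = -163392 - 315 = -163707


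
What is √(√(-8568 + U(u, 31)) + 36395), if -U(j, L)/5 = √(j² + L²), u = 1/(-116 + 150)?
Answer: √(42072620 + 34*I*√34*√(291312 + 5*√1110917))/34 ≈ 190.77 + 0.24478*I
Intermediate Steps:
u = 1/34 ≈ 0.029412
U(j, L) = -5*√(L² + j²) (U(j, L) = -5*√(j² + L²) = -5*√(L² + j²))
√(√(-8568 + U(u, 31)) + 36395) = √(√(-8568 - 5*√(31² + (1/34)²)) + 36395) = √(√(-8568 - 5*√(961 + 1/1156)) + 36395) = √(√(-8568 - 5*√1110917/34) + 36395) = √(36395 + √(-8568 - 5*√1110917/34))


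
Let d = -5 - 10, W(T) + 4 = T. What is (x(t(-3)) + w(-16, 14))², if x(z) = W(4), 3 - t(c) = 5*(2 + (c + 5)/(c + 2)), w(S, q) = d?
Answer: 225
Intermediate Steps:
W(T) = -4 + T
d = -15
w(S, q) = -15
t(c) = -7 - 5*(5 + c)/(2 + c) (t(c) = 3 - 5*(2 + (c + 5)/(c + 2)) = 3 - 5*(2 + (5 + c)/(2 + c)) = 3 - (10 + 5*(5 + c)/(2 + c)) = 3 + (-10 - 5*(5 + c)/(2 + c)) = -7 - 5*(5 + c)/(2 + c))
x(z) = 0 (x(z) = -4 + 4 = 0)
(x(t(-3)) + w(-16, 14))² = (0 - 15)² = (-15)² = 225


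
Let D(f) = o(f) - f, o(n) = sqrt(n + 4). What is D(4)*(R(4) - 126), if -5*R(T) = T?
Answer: 2536/5 - 1268*sqrt(2)/5 ≈ 148.56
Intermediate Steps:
o(n) = sqrt(4 + n)
R(T) = -T/5
D(f) = sqrt(4 + f) - f
D(4)*(R(4) - 126) = (sqrt(4 + 4) - 1*4)*(-1/5*4 - 126) = (sqrt(8) - 4)*(-4/5 - 126) = (2*sqrt(2) - 4)*(-634/5) = (-4 + 2*sqrt(2))*(-634/5) = 2536/5 - 1268*sqrt(2)/5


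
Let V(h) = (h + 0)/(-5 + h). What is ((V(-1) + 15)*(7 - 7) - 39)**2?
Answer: 1521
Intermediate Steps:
V(h) = h/(-5 + h)
((V(-1) + 15)*(7 - 7) - 39)**2 = ((-1/(-5 - 1) + 15)*(7 - 7) - 39)**2 = ((-1/(-6) + 15)*0 - 39)**2 = ((-1*(-1/6) + 15)*0 - 39)**2 = ((1/6 + 15)*0 - 39)**2 = ((91/6)*0 - 39)**2 = (0 - 39)**2 = (-39)**2 = 1521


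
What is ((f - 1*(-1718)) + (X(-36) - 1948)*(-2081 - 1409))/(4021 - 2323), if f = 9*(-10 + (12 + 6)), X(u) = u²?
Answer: 379545/283 ≈ 1341.1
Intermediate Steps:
f = 72 (f = 9*(-10 + 18) = 9*8 = 72)
((f - 1*(-1718)) + (X(-36) - 1948)*(-2081 - 1409))/(4021 - 2323) = ((72 - 1*(-1718)) + ((-36)² - 1948)*(-2081 - 1409))/(4021 - 2323) = ((72 + 1718) + (1296 - 1948)*(-3490))/1698 = (1790 - 652*(-3490))*(1/1698) = (1790 + 2275480)*(1/1698) = 2277270*(1/1698) = 379545/283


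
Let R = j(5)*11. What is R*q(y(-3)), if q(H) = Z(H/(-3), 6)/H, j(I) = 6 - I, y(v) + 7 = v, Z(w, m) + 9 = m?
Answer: 33/10 ≈ 3.3000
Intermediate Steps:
Z(w, m) = -9 + m
y(v) = -7 + v
R = 11 (R = (6 - 1*5)*11 = (6 - 5)*11 = 1*11 = 11)
q(H) = -3/H (q(H) = (-9 + 6)/H = -3/H)
R*q(y(-3)) = 11*(-3/(-7 - 3)) = 11*(-3/(-10)) = 11*(-3*(-⅒)) = 11*(3/10) = 33/10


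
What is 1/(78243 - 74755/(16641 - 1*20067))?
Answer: 3426/268135273 ≈ 1.2777e-5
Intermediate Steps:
1/(78243 - 74755/(16641 - 1*20067)) = 1/(78243 - 74755/(16641 - 20067)) = 1/(78243 - 74755/(-3426)) = 1/(78243 - 74755*(-1/3426)) = 1/(78243 + 74755/3426) = 1/(268135273/3426) = 3426/268135273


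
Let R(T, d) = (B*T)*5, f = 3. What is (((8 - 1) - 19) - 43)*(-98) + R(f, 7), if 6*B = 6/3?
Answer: 5395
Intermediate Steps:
B = ⅓ (B = (6/3)/6 = (6*(⅓))/6 = (⅙)*2 = ⅓ ≈ 0.33333)
R(T, d) = 5*T/3 (R(T, d) = (T/3)*5 = 5*T/3)
(((8 - 1) - 19) - 43)*(-98) + R(f, 7) = (((8 - 1) - 19) - 43)*(-98) + (5/3)*3 = ((7 - 19) - 43)*(-98) + 5 = (-12 - 43)*(-98) + 5 = -55*(-98) + 5 = 5390 + 5 = 5395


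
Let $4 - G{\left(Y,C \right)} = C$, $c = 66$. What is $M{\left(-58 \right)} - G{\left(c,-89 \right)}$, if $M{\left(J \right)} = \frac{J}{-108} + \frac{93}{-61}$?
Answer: $- \frac{309595}{3294} \approx -93.988$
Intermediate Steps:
$M{\left(J \right)} = - \frac{93}{61} - \frac{J}{108}$ ($M{\left(J \right)} = J \left(- \frac{1}{108}\right) + 93 \left(- \frac{1}{61}\right) = - \frac{J}{108} - \frac{93}{61} = - \frac{93}{61} - \frac{J}{108}$)
$G{\left(Y,C \right)} = 4 - C$
$M{\left(-58 \right)} - G{\left(c,-89 \right)} = \left(- \frac{93}{61} - - \frac{29}{54}\right) - \left(4 - -89\right) = \left(- \frac{93}{61} + \frac{29}{54}\right) - \left(4 + 89\right) = - \frac{3253}{3294} - 93 = - \frac{309595}{3294}$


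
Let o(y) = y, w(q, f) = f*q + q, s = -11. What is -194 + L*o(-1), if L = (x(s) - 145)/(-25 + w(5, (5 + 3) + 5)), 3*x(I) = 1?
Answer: -25756/135 ≈ -190.79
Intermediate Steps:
w(q, f) = q + f*q
x(I) = ⅓ (x(I) = (⅓)*1 = ⅓)
L = -434/135 (L = (⅓ - 145)/(-25 + 5*(1 + ((5 + 3) + 5))) = -434/(3*(-25 + 5*(1 + (8 + 5)))) = -434/(3*(-25 + 5*(1 + 13))) = -434/(3*(-25 + 5*14)) = -434/(3*(-25 + 70)) = -434/3/45 = -434/3*1/45 = -434/135 ≈ -3.2148)
-194 + L*o(-1) = -194 - 434/135*(-1) = -194 + 434/135 = -25756/135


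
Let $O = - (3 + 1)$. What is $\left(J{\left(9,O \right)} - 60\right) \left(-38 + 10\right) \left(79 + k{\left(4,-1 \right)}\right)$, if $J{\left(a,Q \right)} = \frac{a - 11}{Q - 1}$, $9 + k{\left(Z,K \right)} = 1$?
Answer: $\frac{592424}{5} \approx 1.1848 \cdot 10^{5}$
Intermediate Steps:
$k{\left(Z,K \right)} = -8$ ($k{\left(Z,K \right)} = -9 + 1 = -8$)
$O = -4$ ($O = \left(-1\right) 4 = -4$)
$J{\left(a,Q \right)} = \frac{-11 + a}{-1 + Q}$
$\left(J{\left(9,O \right)} - 60\right) \left(-38 + 10\right) \left(79 + k{\left(4,-1 \right)}\right) = \left(\frac{-11 + 9}{-1 - 4} - 60\right) \left(-38 + 10\right) \left(79 - 8\right) = \left(\frac{1}{-5} \left(-2\right) - 60\right) \left(\left(-28\right) 71\right) = \left(\left(- \frac{1}{5}\right) \left(-2\right) - 60\right) \left(-1988\right) = \left(\frac{2}{5} - 60\right) \left(-1988\right) = \left(- \frac{298}{5}\right) \left(-1988\right) = \frac{592424}{5}$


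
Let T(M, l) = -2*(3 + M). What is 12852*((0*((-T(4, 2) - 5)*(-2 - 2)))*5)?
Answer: 0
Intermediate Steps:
T(M, l) = -6 - 2*M
12852*((0*((-T(4, 2) - 5)*(-2 - 2)))*5) = 12852*((0*((-(-6 - 2*4) - 5)*(-2 - 2)))*5) = 12852*((0*((-(-6 - 8) - 5)*(-4)))*5) = 12852*((0*((-1*(-14) - 5)*(-4)))*5) = 12852*((0*((14 - 5)*(-4)))*5) = 12852*((0*(9*(-4)))*5) = 12852*((0*(-36))*5) = 12852*(0*5) = 12852*0 = 0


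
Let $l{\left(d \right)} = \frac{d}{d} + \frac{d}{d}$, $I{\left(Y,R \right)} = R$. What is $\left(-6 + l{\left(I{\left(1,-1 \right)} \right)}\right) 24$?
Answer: $-96$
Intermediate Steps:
$l{\left(d \right)} = 2$ ($l{\left(d \right)} = 1 + 1 = 2$)
$\left(-6 + l{\left(I{\left(1,-1 \right)} \right)}\right) 24 = \left(-6 + 2\right) 24 = \left(-4\right) 24 = -96$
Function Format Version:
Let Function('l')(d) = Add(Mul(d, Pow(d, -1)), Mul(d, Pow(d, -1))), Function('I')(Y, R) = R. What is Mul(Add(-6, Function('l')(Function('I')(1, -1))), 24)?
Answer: -96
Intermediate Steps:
Function('l')(d) = 2 (Function('l')(d) = Add(1, 1) = 2)
Mul(Add(-6, Function('l')(Function('I')(1, -1))), 24) = Mul(Add(-6, 2), 24) = Mul(-4, 24) = -96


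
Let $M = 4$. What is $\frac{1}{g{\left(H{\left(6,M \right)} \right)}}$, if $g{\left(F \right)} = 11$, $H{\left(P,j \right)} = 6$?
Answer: $\frac{1}{11} \approx 0.090909$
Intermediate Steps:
$\frac{1}{g{\left(H{\left(6,M \right)} \right)}} = \frac{1}{11}$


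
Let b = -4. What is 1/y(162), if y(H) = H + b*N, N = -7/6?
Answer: 3/500 ≈ 0.0060000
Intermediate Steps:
N = -7/6 (N = -7*1/6 = -7/6 ≈ -1.1667)
y(H) = 14/3 + H (y(H) = H - 4*(-7/6) = H + 14/3 = 14/3 + H)
1/y(162) = 1/(14/3 + 162) = 1/(500/3) = 3/500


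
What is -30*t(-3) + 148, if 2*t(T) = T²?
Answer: 13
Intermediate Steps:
t(T) = T²/2
-30*t(-3) + 148 = -15*(-3)² + 148 = -15*9 + 148 = -30*9/2 + 148 = -135 + 148 = 13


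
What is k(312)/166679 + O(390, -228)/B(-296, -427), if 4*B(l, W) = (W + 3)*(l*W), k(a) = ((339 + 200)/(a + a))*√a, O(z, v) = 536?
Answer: -67/1674694 + 539*√78/52003848 ≈ 5.1531e-5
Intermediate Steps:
k(a) = 539/(2*√a) (k(a) = (539/((2*a)))*√a = (539*(1/(2*a)))*√a = (539/(2*a))*√a = 539/(2*√a))
B(l, W) = W*l*(3 + W)/4 (B(l, W) = ((W + 3)*(l*W))/4 = ((3 + W)*(W*l))/4 = (W*l*(3 + W))/4 = W*l*(3 + W)/4)
k(312)/166679 + O(390, -228)/B(-296, -427) = (539/(2*√312))/166679 + 536/(((¼)*(-427)*(-296)*(3 - 427))) = (539*(√78/156)/2)*(1/166679) + 536/(((¼)*(-427)*(-296)*(-424))) = (539*√78/312)*(1/166679) + 536/(-13397552) = 539*√78/52003848 + 536*(-1/13397552) = 539*√78/52003848 - 67/1674694 = -67/1674694 + 539*√78/52003848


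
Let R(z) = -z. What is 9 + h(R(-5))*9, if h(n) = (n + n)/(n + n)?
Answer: 18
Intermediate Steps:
h(n) = 1 (h(n) = (2*n)/((2*n)) = (2*n)*(1/(2*n)) = 1)
9 + h(R(-5))*9 = 9 + 1*9 = 9 + 9 = 18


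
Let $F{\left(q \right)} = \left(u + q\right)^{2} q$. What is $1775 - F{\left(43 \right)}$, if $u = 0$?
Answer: $-77732$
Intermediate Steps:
$F{\left(q \right)} = q^{3}$ ($F{\left(q \right)} = \left(0 + q\right)^{2} q = q^{2} q = q^{3}$)
$1775 - F{\left(43 \right)} = 1775 - 43^{3} = 1775 - 79507 = -77732$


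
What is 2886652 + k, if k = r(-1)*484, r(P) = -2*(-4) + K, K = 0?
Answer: 2890524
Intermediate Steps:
r(P) = 8 (r(P) = -2*(-4) + 0 = 8 + 0 = 8)
k = 3872 (k = 8*484 = 3872)
2886652 + k = 2886652 + 3872 = 2890524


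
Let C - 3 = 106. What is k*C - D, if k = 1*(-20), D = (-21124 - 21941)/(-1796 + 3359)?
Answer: -1121425/521 ≈ -2152.4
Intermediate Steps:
C = 109 (C = 3 + 106 = 109)
D = -14355/521 (D = -43065/1563 = -43065*1/1563 = -14355/521 ≈ -27.553)
k = -20
k*C - D = -20*109 - 1*(-14355/521) = -2180 + 14355/521 = -1121425/521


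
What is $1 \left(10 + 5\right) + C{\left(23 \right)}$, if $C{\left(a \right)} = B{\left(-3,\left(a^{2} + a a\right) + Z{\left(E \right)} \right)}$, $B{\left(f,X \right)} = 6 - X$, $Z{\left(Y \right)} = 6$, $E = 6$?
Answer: $-1043$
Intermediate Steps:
$C{\left(a \right)} = - 2 a^{2}$ ($C{\left(a \right)} = 6 - \left(\left(a^{2} + a a\right) + 6\right) = 6 - \left(\left(a^{2} + a^{2}\right) + 6\right) = 6 - \left(2 a^{2} + 6\right) = 6 - \left(6 + 2 a^{2}\right) = - 2 a^{2}$)
$1 \left(10 + 5\right) + C{\left(23 \right)} = 1 \left(10 + 5\right) - 2 \cdot 23^{2} = 1 \cdot 15 - 1058 = 15 - 1058 = -1043$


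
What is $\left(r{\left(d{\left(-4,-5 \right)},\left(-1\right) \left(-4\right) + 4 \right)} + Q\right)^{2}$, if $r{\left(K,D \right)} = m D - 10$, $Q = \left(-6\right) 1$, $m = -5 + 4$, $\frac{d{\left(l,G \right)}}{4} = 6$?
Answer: $576$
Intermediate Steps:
$d{\left(l,G \right)} = 24$ ($d{\left(l,G \right)} = 4 \cdot 6 = 24$)
$m = -1$
$Q = -6$
$r{\left(K,D \right)} = -10 - D$ ($r{\left(K,D \right)} = - D - 10 = -10 - D$)
$\left(r{\left(d{\left(-4,-5 \right)},\left(-1\right) \left(-4\right) + 4 \right)} + Q\right)^{2} = \left(\left(-10 - \left(\left(-1\right) \left(-4\right) + 4\right)\right) - 6\right)^{2} = \left(\left(-10 - \left(4 + 4\right)\right) - 6\right)^{2} = \left(\left(-10 - 8\right) - 6\right)^{2} = \left(-18 - 6\right)^{2} = \left(-24\right)^{2} = 576$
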